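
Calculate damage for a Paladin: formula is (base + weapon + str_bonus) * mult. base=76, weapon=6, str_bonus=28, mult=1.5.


Sum base + weapon + str = 76 + 6 + 28 = 110
Multiply by 1.5:
110 * 1.5 = 165.0

165.0 damage


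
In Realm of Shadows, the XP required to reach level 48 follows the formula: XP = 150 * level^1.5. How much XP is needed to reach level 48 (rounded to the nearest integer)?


XP = 150 * level^1.5
Substitute level = 48:
XP = 150 * 48^1.5
= 150 * 332.5538
= 49883

49883 XP


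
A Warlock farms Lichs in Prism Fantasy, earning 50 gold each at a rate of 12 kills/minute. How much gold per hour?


Gold per minute = 50 * 12 = 600
Gold per hour = 600 * 60 = 36000

36000 gold/hour


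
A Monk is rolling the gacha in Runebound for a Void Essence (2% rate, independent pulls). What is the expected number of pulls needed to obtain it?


Expected pulls for a geometric distribution = 1/p = 100 / rate%
= 100 / 2
= 50.0

50.0 pulls


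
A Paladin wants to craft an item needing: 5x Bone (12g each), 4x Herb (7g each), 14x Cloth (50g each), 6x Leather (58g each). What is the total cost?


Cost breakdown:
  Bone: 5 * 12 = 60
  Herb: 4 * 7 = 28
  Cloth: 14 * 50 = 700
  Leather: 6 * 58 = 348
Total = 60 + 28 + 700 + 348 = 1136

1136 gold


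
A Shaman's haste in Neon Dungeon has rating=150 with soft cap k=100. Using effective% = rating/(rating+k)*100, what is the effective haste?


effective% = rating / (rating + k) * 100
= 150 / (150 + 100) * 100
= 150 / 250 * 100
= 0.6 * 100
= 60.00%

60.00%


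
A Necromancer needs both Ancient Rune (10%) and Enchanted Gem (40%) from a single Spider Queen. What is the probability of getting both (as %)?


For independent events, P(both) = P(A) * P(B)
= 10% * 40%
= 400 / 100 %
= 4.0%

4.0%


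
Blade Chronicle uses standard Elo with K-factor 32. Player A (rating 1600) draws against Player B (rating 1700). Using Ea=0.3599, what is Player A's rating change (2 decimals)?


Elo update: delta = K * (S - Ea), where S = 0.5 (draws)
S - Ea = 0.5 - 0.3599 = 0.1401
Rating change = 32 * 0.1401
= 4.48

4.48 rating points


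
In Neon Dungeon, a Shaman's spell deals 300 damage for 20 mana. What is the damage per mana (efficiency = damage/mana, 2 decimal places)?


Efficiency = damage / mana
= 300 / 20
= 15.00

15.00 dmg/mana


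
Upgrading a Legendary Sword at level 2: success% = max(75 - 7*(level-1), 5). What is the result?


raw_rate = 75 - 7 * (2 - 1)
= 75 - 7 * 1
= 75 - 7
= 68
Apply floor: max(68, 5) = 68%

68%


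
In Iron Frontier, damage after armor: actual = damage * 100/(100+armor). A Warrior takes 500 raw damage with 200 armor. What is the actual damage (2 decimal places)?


actual = 500 * 100 / (100 + 200)
= 500 * 100 / 300
= 50000 / 300
= 166.67

166.67 damage


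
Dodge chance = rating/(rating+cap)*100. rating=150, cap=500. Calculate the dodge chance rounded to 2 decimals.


dodge% = 150 / (150 + 500) * 100
= 150 / 650 * 100
= 0.230769 * 100
= 23.08%

23.08%


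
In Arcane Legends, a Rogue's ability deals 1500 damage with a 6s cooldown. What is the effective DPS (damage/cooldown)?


DPS = damage / cooldown
= 1500 / 6
= 250.00

250.00 DPS


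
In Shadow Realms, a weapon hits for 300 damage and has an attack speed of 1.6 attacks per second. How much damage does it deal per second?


DPS = damage * attack_speed
= 300 * 1.6
= 480.0

480.0 DPS


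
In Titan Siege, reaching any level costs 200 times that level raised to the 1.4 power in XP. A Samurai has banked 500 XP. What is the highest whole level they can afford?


XP = 200 * level^1.4, so level = (XP / 200)^(1/1.4)
= (500 / 200)^(1/1.4)
= 2.5^0.7143
= 1.9242
Floor: level = 1

level 1


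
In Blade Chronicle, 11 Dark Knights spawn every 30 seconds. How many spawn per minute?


Spawns per minute = count * (60 / interval)
= 11 * (60 / 30)
= 11 * 2.0
= 22.0

22.0 per minute


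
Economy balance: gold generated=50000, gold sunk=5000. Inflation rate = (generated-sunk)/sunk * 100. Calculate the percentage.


Net gold = 50000 - 5000 = 45000
Inflation rate = net / sunk * 100 = 45000 / 5000 * 100
= 9.0 * 100
= 900.00%

900.00%


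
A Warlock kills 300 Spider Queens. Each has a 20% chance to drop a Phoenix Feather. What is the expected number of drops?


Expected drops = kills * (drop_rate / 100)
= 300 * (20 / 100)
= 300 * 0.2
= 60.0

60.0 drops


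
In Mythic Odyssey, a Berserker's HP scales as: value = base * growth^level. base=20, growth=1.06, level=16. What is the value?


value = base * growth^level
= 20 * 1.06^16
= 20 * 2.540352
= 50.81

50.81 HP


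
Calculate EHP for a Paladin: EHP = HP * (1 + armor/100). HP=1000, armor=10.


EHP = 1000 * (1 + 10/100)
= 1000 * (1 + 0.1)
= 1000 * 1.1
= 1100.0

1100.0 EHP


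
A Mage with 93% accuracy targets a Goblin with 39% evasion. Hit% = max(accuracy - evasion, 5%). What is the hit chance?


accuracy - evasion = 93 - 39 = 54
Apply floor: max(54, 5) = 54
Hit chance = 54%

54%


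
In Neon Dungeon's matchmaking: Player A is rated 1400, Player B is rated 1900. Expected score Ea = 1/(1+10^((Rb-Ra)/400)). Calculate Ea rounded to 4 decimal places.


Elo expected score: Ea = 1/(1 + 10^((Rb-Ra)/400))
Rb - Ra = 1900 - 1400 = 500
(Rb-Ra)/400 = 500/400 = 1.25
10^1.25 = 17.782794
Ea = 1/(1 + 17.782794) = 1/18.782794 = 0.0532

0.0532


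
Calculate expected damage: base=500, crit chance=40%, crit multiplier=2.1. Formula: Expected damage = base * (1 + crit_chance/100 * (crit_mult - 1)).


E[dmg] = base * (1 + crit_chance * (crit_mult - 1))
cc as decimal = 40/100 = 0.4
cm - 1 = 2.1 - 1 = 1.1
Bonus factor = 0.4 * 1.1 = 0.44
Total multiplier = 1 + 0.44 = 1.44
Expected damage = 500 * 1.44 = 720.00

720.00 damage


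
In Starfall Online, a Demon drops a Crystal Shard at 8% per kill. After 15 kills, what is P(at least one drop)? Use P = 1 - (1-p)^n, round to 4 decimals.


P(at least one) = 1 - P(none) = 1 - (1-p)^n
p = 8/100 = 0.08
1 - p = 0.92
(1 - p)^15 = 0.92^15 = 0.286297
P(at least one) = 1 - 0.286297 = 0.7137

0.7137


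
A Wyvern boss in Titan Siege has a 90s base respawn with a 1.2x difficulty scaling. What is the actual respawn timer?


Respawn time = base * multiplier
= 90 * 1.2
= 108.0 seconds

108.0 seconds


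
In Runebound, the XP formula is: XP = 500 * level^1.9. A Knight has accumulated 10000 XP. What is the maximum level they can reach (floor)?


XP = 500 * level^1.9, so level = (XP / 500)^(1/1.9)
= (10000 / 500)^(1/1.9)
= 20.0^0.5263
= 4.839
Floor: level = 4

level 4


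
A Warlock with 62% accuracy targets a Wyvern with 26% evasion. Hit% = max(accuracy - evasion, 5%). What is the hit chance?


accuracy - evasion = 62 - 26 = 36
Apply floor: max(36, 5) = 36
Hit chance = 36%

36%


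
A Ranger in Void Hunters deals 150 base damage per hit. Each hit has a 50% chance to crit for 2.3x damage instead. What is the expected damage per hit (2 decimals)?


E[dmg] = base * (1 + crit_chance * (crit_mult - 1))
cc as decimal = 50/100 = 0.5
cm - 1 = 2.3 - 1 = 1.3
Bonus factor = 0.5 * 1.3 = 0.65
Total multiplier = 1 + 0.65 = 1.65
Expected damage = 150 * 1.65 = 247.50

247.50 damage


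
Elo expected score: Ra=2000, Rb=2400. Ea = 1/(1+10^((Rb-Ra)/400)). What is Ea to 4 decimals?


Elo expected score: Ea = 1/(1 + 10^((Rb-Ra)/400))
Rb - Ra = 2400 - 2000 = 400
(Rb-Ra)/400 = 400/400 = 1.0
10^1.0 = 10.0
Ea = 1/(1 + 10.0) = 1/11.0 = 0.0909

0.0909


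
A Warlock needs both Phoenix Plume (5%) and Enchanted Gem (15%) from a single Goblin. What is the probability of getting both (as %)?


For independent events, P(both) = P(A) * P(B)
= 5% * 15%
= 75 / 100 %
= 0.75%

0.75%


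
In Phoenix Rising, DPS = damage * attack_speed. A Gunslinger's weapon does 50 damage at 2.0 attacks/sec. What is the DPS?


DPS = damage * attack_speed
= 50 * 2.0
= 100.0

100.0 DPS


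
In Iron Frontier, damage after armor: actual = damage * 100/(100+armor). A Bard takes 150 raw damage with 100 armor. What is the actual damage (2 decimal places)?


actual = 150 * 100 / (100 + 100)
= 150 * 100 / 200
= 15000 / 200
= 75.00

75.00 damage


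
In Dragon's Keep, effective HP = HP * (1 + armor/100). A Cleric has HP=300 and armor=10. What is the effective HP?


EHP = 300 * (1 + 10/100)
= 300 * (1 + 0.1)
= 300 * 1.1
= 330.0

330.0 EHP


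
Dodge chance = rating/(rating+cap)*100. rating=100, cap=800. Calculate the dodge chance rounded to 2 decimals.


dodge% = 100 / (100 + 800) * 100
= 100 / 900 * 100
= 0.111111 * 100
= 11.11%

11.11%


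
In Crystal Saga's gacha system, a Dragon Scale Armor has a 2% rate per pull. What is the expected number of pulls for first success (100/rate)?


Expected pulls for a geometric distribution = 1/p = 100 / rate%
= 100 / 2
= 50.0

50.0 pulls


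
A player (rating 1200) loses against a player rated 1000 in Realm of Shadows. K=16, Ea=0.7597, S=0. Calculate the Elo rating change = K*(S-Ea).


Elo update: delta = K * (S - Ea), where S = 0 (loses)
S - Ea = 0 - 0.7597 = -0.7597
Rating change = 16 * -0.7597
= -12.16

-12.16 rating points


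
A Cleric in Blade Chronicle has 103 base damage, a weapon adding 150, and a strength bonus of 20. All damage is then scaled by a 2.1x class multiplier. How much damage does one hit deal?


Sum base + weapon + str = 103 + 150 + 20 = 273
Multiply by 2.1:
273 * 2.1 = 573.3

573.3 damage


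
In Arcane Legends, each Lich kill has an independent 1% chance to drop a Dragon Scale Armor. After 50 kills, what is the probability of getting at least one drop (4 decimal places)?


P(at least one) = 1 - P(none) = 1 - (1-p)^n
p = 1/100 = 0.01
1 - p = 0.99
(1 - p)^50 = 0.99^50 = 0.605006
P(at least one) = 1 - 0.605006 = 0.3950

0.3950


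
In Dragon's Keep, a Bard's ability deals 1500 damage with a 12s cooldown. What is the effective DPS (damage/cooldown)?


DPS = damage / cooldown
= 1500 / 12
= 125.00

125.00 DPS


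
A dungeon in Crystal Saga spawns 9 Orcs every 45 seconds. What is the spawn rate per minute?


Spawns per minute = count * (60 / interval)
= 9 * (60 / 45)
= 9 * 1.3333
= 12.0

12.0 per minute


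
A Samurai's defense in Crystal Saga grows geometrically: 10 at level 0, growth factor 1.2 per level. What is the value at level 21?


value = base * growth^level
= 10 * 1.2^21
= 10 * 46.00512
= 460.05

460.05 defense


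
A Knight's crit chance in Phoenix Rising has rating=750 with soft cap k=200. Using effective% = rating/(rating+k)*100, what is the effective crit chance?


effective% = rating / (rating + k) * 100
= 750 / (750 + 200) * 100
= 750 / 950 * 100
= 0.789474 * 100
= 78.95%

78.95%


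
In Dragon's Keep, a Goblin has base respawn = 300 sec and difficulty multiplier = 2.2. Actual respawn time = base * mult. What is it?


Respawn time = base * multiplier
= 300 * 2.2
= 660.0 seconds

660.0 seconds


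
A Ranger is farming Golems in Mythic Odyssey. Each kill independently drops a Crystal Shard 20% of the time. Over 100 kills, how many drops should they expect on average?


Expected drops = kills * (drop_rate / 100)
= 100 * (20 / 100)
= 100 * 0.2
= 20.0

20.0 drops


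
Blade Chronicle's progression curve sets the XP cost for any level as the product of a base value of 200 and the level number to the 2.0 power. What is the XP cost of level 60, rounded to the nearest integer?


XP = 200 * level^2.0
Substitute level = 60:
XP = 200 * 60^2.0
= 200 * 3600.0
= 720000

720000 XP


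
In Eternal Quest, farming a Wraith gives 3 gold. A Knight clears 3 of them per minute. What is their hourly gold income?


Gold per minute = 3 * 3 = 9
Gold per hour = 9 * 60 = 540

540 gold/hour


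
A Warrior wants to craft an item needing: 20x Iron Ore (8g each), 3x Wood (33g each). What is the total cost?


Cost breakdown:
  Iron Ore: 20 * 8 = 160
  Wood: 3 * 33 = 99
Total = 160 + 99 = 259

259 gold


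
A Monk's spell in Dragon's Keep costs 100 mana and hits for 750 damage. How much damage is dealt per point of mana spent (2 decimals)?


Efficiency = damage / mana
= 750 / 100
= 7.50

7.50 dmg/mana


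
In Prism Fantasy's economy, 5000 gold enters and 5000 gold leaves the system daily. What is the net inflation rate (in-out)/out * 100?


Net gold = 5000 - 5000 = 0
Inflation rate = net / sunk * 100 = 0 / 5000 * 100
= 0.0 * 100
= 0.00%

0.00%


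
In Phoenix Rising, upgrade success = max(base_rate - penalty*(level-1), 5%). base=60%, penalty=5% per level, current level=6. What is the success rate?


raw_rate = 60 - 5 * (6 - 1)
= 60 - 5 * 5
= 60 - 25
= 35
Apply floor: max(35, 5) = 35%

35%


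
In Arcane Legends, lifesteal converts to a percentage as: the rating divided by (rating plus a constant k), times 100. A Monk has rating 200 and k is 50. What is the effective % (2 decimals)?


effective% = rating / (rating + k) * 100
= 200 / (200 + 50) * 100
= 200 / 250 * 100
= 0.8 * 100
= 80.00%

80.00%


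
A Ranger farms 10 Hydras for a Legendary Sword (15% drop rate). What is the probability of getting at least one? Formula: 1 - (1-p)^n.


P(at least one) = 1 - P(none) = 1 - (1-p)^n
p = 15/100 = 0.15
1 - p = 0.85
(1 - p)^10 = 0.85^10 = 0.196874
P(at least one) = 1 - 0.196874 = 0.8031

0.8031


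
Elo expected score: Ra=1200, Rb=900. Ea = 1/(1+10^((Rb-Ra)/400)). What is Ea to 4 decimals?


Elo expected score: Ea = 1/(1 + 10^((Rb-Ra)/400))
Rb - Ra = 900 - 1200 = -300
(Rb-Ra)/400 = -300/400 = -0.75
10^-0.75 = 0.177828
Ea = 1/(1 + 0.177828) = 1/1.177828 = 0.8490

0.8490


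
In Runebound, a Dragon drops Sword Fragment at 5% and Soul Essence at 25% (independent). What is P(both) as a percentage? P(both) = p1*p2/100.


For independent events, P(both) = P(A) * P(B)
= 5% * 25%
= 125 / 100 %
= 1.25%

1.25%


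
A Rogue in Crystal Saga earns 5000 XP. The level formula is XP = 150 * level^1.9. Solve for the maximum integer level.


XP = 150 * level^1.9, so level = (XP / 150)^(1/1.9)
= (5000 / 150)^(1/1.9)
= 33.3333^0.5263
= 6.3316
Floor: level = 6

level 6


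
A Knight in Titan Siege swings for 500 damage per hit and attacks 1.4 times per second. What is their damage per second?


DPS = damage * attack_speed
= 500 * 1.4
= 700.0

700.0 DPS


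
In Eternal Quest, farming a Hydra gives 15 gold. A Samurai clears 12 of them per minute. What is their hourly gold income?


Gold per minute = 15 * 12 = 180
Gold per hour = 180 * 60 = 10800

10800 gold/hour


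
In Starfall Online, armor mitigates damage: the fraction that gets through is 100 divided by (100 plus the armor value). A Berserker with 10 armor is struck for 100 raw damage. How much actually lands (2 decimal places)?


actual = 100 * 100 / (100 + 10)
= 100 * 100 / 110
= 10000 / 110
= 90.91

90.91 damage


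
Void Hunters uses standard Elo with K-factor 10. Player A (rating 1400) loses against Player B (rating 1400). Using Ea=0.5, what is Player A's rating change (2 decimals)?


Elo update: delta = K * (S - Ea), where S = 0 (loses)
S - Ea = 0 - 0.5 = -0.5
Rating change = 10 * -0.5
= -5.00

-5.00 rating points


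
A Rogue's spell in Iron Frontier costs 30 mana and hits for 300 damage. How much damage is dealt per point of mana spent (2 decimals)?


Efficiency = damage / mana
= 300 / 30
= 10.00

10.00 dmg/mana


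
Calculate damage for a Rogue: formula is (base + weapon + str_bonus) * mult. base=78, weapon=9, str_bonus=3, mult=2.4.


Sum base + weapon + str = 78 + 9 + 3 = 90
Multiply by 2.4:
90 * 2.4 = 216.0

216.0 damage


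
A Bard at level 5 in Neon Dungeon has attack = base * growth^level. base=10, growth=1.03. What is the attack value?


value = base * growth^level
= 10 * 1.03^5
= 10 * 1.159274
= 11.59

11.59 attack


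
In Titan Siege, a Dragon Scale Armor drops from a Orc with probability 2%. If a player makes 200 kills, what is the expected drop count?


Expected drops = kills * (drop_rate / 100)
= 200 * (2 / 100)
= 200 * 0.02
= 4.0

4.0 drops


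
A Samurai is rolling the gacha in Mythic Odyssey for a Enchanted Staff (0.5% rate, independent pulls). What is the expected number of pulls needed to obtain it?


Expected pulls for a geometric distribution = 1/p = 100 / rate%
= 100 / 0.5
= 200.0

200.0 pulls


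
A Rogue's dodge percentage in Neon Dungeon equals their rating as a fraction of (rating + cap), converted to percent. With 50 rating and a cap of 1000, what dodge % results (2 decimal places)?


dodge% = 50 / (50 + 1000) * 100
= 50 / 1050 * 100
= 0.047619 * 100
= 4.76%

4.76%


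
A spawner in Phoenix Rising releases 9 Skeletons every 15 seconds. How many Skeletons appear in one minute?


Spawns per minute = count * (60 / interval)
= 9 * (60 / 15)
= 9 * 4.0
= 36.0

36.0 per minute


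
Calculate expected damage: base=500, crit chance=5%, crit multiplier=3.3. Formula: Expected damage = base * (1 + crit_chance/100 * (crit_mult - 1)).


E[dmg] = base * (1 + crit_chance * (crit_mult - 1))
cc as decimal = 5/100 = 0.05
cm - 1 = 3.3 - 1 = 2.3
Bonus factor = 0.05 * 2.3 = 0.115
Total multiplier = 1 + 0.115 = 1.115
Expected damage = 500 * 1.115 = 557.50

557.50 damage


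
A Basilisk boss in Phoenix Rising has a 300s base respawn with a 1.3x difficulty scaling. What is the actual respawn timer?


Respawn time = base * multiplier
= 300 * 1.3
= 390.0 seconds

390.0 seconds


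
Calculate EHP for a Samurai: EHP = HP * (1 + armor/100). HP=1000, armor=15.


EHP = 1000 * (1 + 15/100)
= 1000 * (1 + 0.15)
= 1000 * 1.15
= 1150.0

1150.0 EHP


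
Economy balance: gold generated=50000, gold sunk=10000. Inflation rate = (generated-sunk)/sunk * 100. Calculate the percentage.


Net gold = 50000 - 10000 = 40000
Inflation rate = net / sunk * 100 = 40000 / 10000 * 100
= 4.0 * 100
= 400.00%

400.00%


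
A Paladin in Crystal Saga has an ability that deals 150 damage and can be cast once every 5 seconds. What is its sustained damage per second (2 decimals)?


DPS = damage / cooldown
= 150 / 5
= 30.00

30.00 DPS


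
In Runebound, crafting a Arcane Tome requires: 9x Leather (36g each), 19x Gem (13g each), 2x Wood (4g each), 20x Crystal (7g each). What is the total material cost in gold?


Cost breakdown:
  Leather: 9 * 36 = 324
  Gem: 19 * 13 = 247
  Wood: 2 * 4 = 8
  Crystal: 20 * 7 = 140
Total = 324 + 247 + 8 + 140 = 719

719 gold


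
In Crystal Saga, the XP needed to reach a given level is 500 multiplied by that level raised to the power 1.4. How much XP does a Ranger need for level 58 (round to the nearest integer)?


XP = 500 * level^1.4
Substitute level = 58:
XP = 500 * 58^1.4
= 500 * 294.3061
= 147153

147153 XP


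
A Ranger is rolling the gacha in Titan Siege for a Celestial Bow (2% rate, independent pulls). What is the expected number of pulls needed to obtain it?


Expected pulls for a geometric distribution = 1/p = 100 / rate%
= 100 / 2
= 50.0

50.0 pulls


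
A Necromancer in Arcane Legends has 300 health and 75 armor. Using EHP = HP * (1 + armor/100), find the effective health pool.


EHP = 300 * (1 + 75/100)
= 300 * (1 + 0.75)
= 300 * 1.75
= 525.0

525.0 EHP


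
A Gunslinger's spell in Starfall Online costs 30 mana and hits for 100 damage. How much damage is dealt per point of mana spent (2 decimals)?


Efficiency = damage / mana
= 100 / 30
= 3.33

3.33 dmg/mana


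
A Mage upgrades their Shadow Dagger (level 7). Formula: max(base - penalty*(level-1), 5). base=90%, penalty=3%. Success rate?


raw_rate = 90 - 3 * (7 - 1)
= 90 - 3 * 6
= 90 - 18
= 72
Apply floor: max(72, 5) = 72%

72%


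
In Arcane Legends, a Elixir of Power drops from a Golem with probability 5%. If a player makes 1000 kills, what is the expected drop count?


Expected drops = kills * (drop_rate / 100)
= 1000 * (5 / 100)
= 1000 * 0.05
= 50.0

50.0 drops


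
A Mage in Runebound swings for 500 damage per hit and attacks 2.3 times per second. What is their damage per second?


DPS = damage * attack_speed
= 500 * 2.3
= 1150.0

1150.0 DPS


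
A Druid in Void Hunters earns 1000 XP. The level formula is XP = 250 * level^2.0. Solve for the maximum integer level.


XP = 250 * level^2.0, so level = (XP / 250)^(1/2.0)
= (1000 / 250)^(1/2.0)
= 4.0^0.5
= 2.0
Floor: level = 2

level 2


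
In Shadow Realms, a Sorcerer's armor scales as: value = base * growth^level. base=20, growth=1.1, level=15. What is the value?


value = base * growth^level
= 20 * 1.1^15
= 20 * 4.177248
= 83.54

83.54 armor


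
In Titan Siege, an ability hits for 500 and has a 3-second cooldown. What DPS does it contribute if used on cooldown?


DPS = damage / cooldown
= 500 / 3
= 166.67

166.67 DPS


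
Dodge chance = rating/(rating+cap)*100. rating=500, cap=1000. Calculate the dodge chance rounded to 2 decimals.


dodge% = 500 / (500 + 1000) * 100
= 500 / 1500 * 100
= 0.333333 * 100
= 33.33%

33.33%


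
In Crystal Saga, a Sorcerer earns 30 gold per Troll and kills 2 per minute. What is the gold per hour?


Gold per minute = 30 * 2 = 60
Gold per hour = 60 * 60 = 3600

3600 gold/hour


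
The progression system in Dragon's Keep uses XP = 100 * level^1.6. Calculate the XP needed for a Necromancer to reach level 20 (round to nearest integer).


XP = 100 * level^1.6
Substitute level = 20:
XP = 100 * 20^1.6
= 100 * 120.6835
= 12068

12068 XP


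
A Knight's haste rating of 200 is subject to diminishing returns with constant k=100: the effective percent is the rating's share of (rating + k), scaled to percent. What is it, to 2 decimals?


effective% = rating / (rating + k) * 100
= 200 / (200 + 100) * 100
= 200 / 300 * 100
= 0.666667 * 100
= 66.67%

66.67%


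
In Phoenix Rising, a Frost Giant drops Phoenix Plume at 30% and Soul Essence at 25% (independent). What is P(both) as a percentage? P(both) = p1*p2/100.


For independent events, P(both) = P(A) * P(B)
= 30% * 25%
= 750 / 100 %
= 7.5%

7.5%


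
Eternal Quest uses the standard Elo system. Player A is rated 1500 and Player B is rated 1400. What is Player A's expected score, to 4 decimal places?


Elo expected score: Ea = 1/(1 + 10^((Rb-Ra)/400))
Rb - Ra = 1400 - 1500 = -100
(Rb-Ra)/400 = -100/400 = -0.25
10^-0.25 = 0.562341
Ea = 1/(1 + 0.562341) = 1/1.562341 = 0.6401

0.6401


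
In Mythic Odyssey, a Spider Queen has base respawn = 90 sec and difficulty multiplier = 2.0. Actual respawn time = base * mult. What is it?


Respawn time = base * multiplier
= 90 * 2.0
= 180.0 seconds

180.0 seconds


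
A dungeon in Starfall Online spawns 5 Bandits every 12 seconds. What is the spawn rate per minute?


Spawns per minute = count * (60 / interval)
= 5 * (60 / 12)
= 5 * 5.0
= 25.0

25.0 per minute


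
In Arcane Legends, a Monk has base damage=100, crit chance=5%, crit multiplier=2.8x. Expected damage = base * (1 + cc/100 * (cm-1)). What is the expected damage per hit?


E[dmg] = base * (1 + crit_chance * (crit_mult - 1))
cc as decimal = 5/100 = 0.05
cm - 1 = 2.8 - 1 = 1.8
Bonus factor = 0.05 * 1.8 = 0.09
Total multiplier = 1 + 0.09 = 1.09
Expected damage = 100 * 1.09 = 109.00

109.00 damage


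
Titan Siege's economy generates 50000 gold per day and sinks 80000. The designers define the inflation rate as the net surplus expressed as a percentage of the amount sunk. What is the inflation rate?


Net gold = 50000 - 80000 = -30000
Inflation rate = net / sunk * 100 = -30000 / 80000 * 100
= -0.375 * 100
= -37.50%

-37.50%


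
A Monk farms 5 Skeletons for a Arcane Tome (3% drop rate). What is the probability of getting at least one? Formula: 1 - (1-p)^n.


P(at least one) = 1 - P(none) = 1 - (1-p)^n
p = 3/100 = 0.03
1 - p = 0.97
(1 - p)^5 = 0.97^5 = 0.858734
P(at least one) = 1 - 0.858734 = 0.1413

0.1413


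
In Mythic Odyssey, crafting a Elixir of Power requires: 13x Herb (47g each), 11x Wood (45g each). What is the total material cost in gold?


Cost breakdown:
  Herb: 13 * 47 = 611
  Wood: 11 * 45 = 495
Total = 611 + 495 = 1106

1106 gold


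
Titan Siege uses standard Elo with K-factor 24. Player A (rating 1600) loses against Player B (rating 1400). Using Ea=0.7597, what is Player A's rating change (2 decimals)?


Elo update: delta = K * (S - Ea), where S = 0 (loses)
S - Ea = 0 - 0.7597 = -0.7597
Rating change = 24 * -0.7597
= -18.23

-18.23 rating points


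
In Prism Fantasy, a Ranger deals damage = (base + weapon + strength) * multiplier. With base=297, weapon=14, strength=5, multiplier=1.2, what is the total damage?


Sum base + weapon + str = 297 + 14 + 5 = 316
Multiply by 1.2:
316 * 1.2 = 379.2

379.2 damage


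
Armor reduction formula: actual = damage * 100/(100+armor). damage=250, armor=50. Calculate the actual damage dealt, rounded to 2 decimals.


actual = 250 * 100 / (100 + 50)
= 250 * 100 / 150
= 25000 / 150
= 166.67

166.67 damage


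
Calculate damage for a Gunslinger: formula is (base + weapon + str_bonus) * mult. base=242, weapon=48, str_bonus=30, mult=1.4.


Sum base + weapon + str = 242 + 48 + 30 = 320
Multiply by 1.4:
320 * 1.4 = 448.0

448.0 damage


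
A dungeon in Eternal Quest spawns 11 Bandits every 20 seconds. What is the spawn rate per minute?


Spawns per minute = count * (60 / interval)
= 11 * (60 / 20)
= 11 * 3.0
= 33.0

33.0 per minute


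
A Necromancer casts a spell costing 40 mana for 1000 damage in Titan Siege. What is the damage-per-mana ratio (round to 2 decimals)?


Efficiency = damage / mana
= 1000 / 40
= 25.00

25.00 dmg/mana


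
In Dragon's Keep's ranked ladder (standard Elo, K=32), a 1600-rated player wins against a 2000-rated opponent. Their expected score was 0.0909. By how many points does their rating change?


Elo update: delta = K * (S - Ea), where S = 1 (wins)
S - Ea = 1 - 0.0909 = 0.9091
Rating change = 32 * 0.9091
= 29.09

29.09 rating points


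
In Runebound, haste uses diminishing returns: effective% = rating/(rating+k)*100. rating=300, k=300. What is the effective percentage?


effective% = rating / (rating + k) * 100
= 300 / (300 + 300) * 100
= 300 / 600 * 100
= 0.5 * 100
= 50.00%

50.00%


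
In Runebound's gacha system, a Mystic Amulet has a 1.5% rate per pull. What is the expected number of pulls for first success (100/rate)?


Expected pulls for a geometric distribution = 1/p = 100 / rate%
= 100 / 1.5
= 66.67

66.67 pulls


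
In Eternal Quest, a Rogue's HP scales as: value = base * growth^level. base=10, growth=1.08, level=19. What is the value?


value = base * growth^level
= 10 * 1.08^19
= 10 * 4.315701
= 43.16

43.16 HP


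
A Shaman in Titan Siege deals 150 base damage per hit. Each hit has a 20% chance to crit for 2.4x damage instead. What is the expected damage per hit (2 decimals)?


E[dmg] = base * (1 + crit_chance * (crit_mult - 1))
cc as decimal = 20/100 = 0.2
cm - 1 = 2.4 - 1 = 1.4
Bonus factor = 0.2 * 1.4 = 0.28
Total multiplier = 1 + 0.28 = 1.28
Expected damage = 150 * 1.28 = 192.00

192.00 damage


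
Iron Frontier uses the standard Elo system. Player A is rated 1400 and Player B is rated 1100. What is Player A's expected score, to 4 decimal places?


Elo expected score: Ea = 1/(1 + 10^((Rb-Ra)/400))
Rb - Ra = 1100 - 1400 = -300
(Rb-Ra)/400 = -300/400 = -0.75
10^-0.75 = 0.177828
Ea = 1/(1 + 0.177828) = 1/1.177828 = 0.8490

0.8490


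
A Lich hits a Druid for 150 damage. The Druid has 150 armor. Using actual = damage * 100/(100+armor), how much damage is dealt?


actual = 150 * 100 / (100 + 150)
= 150 * 100 / 250
= 15000 / 250
= 60.00

60.00 damage


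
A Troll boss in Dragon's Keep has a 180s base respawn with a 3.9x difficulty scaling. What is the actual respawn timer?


Respawn time = base * multiplier
= 180 * 3.9
= 702.0 seconds

702.0 seconds


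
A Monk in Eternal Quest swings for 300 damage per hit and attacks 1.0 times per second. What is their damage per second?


DPS = damage * attack_speed
= 300 * 1.0
= 300.0

300.0 DPS


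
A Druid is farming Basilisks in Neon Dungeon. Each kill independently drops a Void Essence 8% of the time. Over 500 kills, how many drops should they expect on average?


Expected drops = kills * (drop_rate / 100)
= 500 * (8 / 100)
= 500 * 0.08
= 40.0

40.0 drops


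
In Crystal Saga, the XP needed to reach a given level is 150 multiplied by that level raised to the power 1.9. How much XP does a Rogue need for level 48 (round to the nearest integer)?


XP = 150 * level^1.9
Substitute level = 48:
XP = 150 * 48^1.9
= 150 * 1564.438
= 234666

234666 XP


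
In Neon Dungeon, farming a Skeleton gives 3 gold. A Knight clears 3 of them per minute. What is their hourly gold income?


Gold per minute = 3 * 3 = 9
Gold per hour = 9 * 60 = 540

540 gold/hour


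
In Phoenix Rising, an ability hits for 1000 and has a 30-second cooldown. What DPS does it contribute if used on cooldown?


DPS = damage / cooldown
= 1000 / 30
= 33.33

33.33 DPS


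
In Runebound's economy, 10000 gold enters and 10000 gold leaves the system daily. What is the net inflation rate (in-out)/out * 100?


Net gold = 10000 - 10000 = 0
Inflation rate = net / sunk * 100 = 0 / 10000 * 100
= 0.0 * 100
= 0.00%

0.00%


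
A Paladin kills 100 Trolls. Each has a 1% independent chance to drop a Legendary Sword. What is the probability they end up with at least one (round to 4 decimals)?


P(at least one) = 1 - P(none) = 1 - (1-p)^n
p = 1/100 = 0.01
1 - p = 0.99
(1 - p)^100 = 0.99^100 = 0.366032
P(at least one) = 1 - 0.366032 = 0.6340

0.6340


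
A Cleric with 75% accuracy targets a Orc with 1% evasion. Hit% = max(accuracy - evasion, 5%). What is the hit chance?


accuracy - evasion = 75 - 1 = 74
Apply floor: max(74, 5) = 74
Hit chance = 74%

74%


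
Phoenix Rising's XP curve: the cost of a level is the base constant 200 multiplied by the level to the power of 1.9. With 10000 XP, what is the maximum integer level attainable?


XP = 200 * level^1.9, so level = (XP / 200)^(1/1.9)
= (10000 / 200)^(1/1.9)
= 50.0^0.5263
= 7.8378
Floor: level = 7

level 7


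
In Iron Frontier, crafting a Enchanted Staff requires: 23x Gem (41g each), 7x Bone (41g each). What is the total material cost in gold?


Cost breakdown:
  Gem: 23 * 41 = 943
  Bone: 7 * 41 = 287
Total = 943 + 287 = 1230

1230 gold


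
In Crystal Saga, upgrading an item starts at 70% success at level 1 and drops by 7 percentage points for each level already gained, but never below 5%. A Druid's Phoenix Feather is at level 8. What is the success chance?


raw_rate = 70 - 7 * (8 - 1)
= 70 - 7 * 7
= 70 - 49
= 21
Apply floor: max(21, 5) = 21%

21%


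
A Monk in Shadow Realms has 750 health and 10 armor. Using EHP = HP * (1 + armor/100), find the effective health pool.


EHP = 750 * (1 + 10/100)
= 750 * (1 + 0.1)
= 750 * 1.1
= 825.0

825.0 EHP


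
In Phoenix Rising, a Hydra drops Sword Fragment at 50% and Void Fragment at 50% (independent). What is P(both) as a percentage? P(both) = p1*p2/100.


For independent events, P(both) = P(A) * P(B)
= 50% * 50%
= 2500 / 100 %
= 25.0%

25.0%


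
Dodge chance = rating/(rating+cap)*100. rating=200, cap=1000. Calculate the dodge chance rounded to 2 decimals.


dodge% = 200 / (200 + 1000) * 100
= 200 / 1200 * 100
= 0.166667 * 100
= 16.67%

16.67%


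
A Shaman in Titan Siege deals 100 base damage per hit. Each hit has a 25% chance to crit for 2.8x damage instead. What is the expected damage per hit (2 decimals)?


E[dmg] = base * (1 + crit_chance * (crit_mult - 1))
cc as decimal = 25/100 = 0.25
cm - 1 = 2.8 - 1 = 1.8
Bonus factor = 0.25 * 1.8 = 0.45
Total multiplier = 1 + 0.45 = 1.45
Expected damage = 100 * 1.45 = 145.00

145.00 damage


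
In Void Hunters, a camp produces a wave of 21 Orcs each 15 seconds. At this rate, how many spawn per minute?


Spawns per minute = count * (60 / interval)
= 21 * (60 / 15)
= 21 * 4.0
= 84.0

84.0 per minute


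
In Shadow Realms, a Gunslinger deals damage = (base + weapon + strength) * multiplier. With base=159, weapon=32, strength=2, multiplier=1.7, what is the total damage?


Sum base + weapon + str = 159 + 32 + 2 = 193
Multiply by 1.7:
193 * 1.7 = 328.1

328.1 damage


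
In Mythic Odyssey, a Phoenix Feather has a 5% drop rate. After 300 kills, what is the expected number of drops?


Expected drops = kills * (drop_rate / 100)
= 300 * (5 / 100)
= 300 * 0.05
= 15.0

15.0 drops


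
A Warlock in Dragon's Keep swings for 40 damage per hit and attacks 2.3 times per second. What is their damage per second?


DPS = damage * attack_speed
= 40 * 2.3
= 92.0

92.0 DPS


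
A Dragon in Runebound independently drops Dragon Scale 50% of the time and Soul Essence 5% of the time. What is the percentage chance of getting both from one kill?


For independent events, P(both) = P(A) * P(B)
= 50% * 5%
= 250 / 100 %
= 2.5%

2.5%


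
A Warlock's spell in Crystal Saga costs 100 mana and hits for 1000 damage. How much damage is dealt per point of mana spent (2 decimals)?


Efficiency = damage / mana
= 1000 / 100
= 10.00

10.00 dmg/mana


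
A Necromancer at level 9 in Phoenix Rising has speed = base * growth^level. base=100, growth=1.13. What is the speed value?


value = base * growth^level
= 100 * 1.13^9
= 100 * 3.004042
= 300.40

300.40 speed


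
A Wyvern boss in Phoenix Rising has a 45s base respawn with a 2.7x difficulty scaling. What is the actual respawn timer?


Respawn time = base * multiplier
= 45 * 2.7
= 121.5 seconds

121.5 seconds


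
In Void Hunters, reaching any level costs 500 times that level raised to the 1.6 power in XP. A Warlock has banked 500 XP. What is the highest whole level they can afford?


XP = 500 * level^1.6, so level = (XP / 500)^(1/1.6)
= (500 / 500)^(1/1.6)
= 1.0^0.625
= 1.0
Floor: level = 1

level 1


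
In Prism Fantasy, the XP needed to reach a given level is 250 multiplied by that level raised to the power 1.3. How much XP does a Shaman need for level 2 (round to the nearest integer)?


XP = 250 * level^1.3
Substitute level = 2:
XP = 250 * 2^1.3
= 250 * 2.4623
= 616

616 XP


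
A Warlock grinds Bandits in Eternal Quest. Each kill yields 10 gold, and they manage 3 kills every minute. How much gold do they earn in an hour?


Gold per minute = 10 * 3 = 30
Gold per hour = 30 * 60 = 1800

1800 gold/hour


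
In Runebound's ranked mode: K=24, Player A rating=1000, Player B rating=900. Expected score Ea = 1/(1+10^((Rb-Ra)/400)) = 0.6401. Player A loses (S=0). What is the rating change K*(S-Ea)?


Elo update: delta = K * (S - Ea), where S = 0 (loses)
S - Ea = 0 - 0.6401 = -0.6401
Rating change = 24 * -0.6401
= -15.36

-15.36 rating points


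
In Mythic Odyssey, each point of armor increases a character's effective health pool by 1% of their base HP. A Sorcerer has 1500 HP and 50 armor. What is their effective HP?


EHP = 1500 * (1 + 50/100)
= 1500 * (1 + 0.5)
= 1500 * 1.5
= 2250.0

2250.0 EHP


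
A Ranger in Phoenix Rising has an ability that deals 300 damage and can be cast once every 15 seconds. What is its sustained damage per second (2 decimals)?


DPS = damage / cooldown
= 300 / 15
= 20.00

20.00 DPS


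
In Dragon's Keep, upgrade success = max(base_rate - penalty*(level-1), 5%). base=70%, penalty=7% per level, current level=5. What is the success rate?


raw_rate = 70 - 7 * (5 - 1)
= 70 - 7 * 4
= 70 - 28
= 42
Apply floor: max(42, 5) = 42%

42%


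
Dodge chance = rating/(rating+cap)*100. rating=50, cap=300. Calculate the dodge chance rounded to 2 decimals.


dodge% = 50 / (50 + 300) * 100
= 50 / 350 * 100
= 0.142857 * 100
= 14.29%

14.29%


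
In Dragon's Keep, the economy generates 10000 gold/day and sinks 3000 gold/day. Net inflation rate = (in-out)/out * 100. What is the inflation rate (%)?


Net gold = 10000 - 3000 = 7000
Inflation rate = net / sunk * 100 = 7000 / 3000 * 100
= 2.333333 * 100
= 233.33%

233.33%


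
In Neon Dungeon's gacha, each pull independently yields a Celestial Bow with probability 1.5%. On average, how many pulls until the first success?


Expected pulls for a geometric distribution = 1/p = 100 / rate%
= 100 / 1.5
= 66.67

66.67 pulls


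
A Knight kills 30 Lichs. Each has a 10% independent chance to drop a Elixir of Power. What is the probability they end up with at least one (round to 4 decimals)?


P(at least one) = 1 - P(none) = 1 - (1-p)^n
p = 10/100 = 0.1
1 - p = 0.9
(1 - p)^30 = 0.9^30 = 0.042391
P(at least one) = 1 - 0.042391 = 0.9576

0.9576


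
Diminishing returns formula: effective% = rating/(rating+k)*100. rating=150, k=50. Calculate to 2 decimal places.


effective% = rating / (rating + k) * 100
= 150 / (150 + 50) * 100
= 150 / 200 * 100
= 0.75 * 100
= 75.00%

75.00%


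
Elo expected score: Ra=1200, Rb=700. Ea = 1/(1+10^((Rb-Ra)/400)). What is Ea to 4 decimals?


Elo expected score: Ea = 1/(1 + 10^((Rb-Ra)/400))
Rb - Ra = 700 - 1200 = -500
(Rb-Ra)/400 = -500/400 = -1.25
10^-1.25 = 0.056234
Ea = 1/(1 + 0.056234) = 1/1.056234 = 0.9468

0.9468


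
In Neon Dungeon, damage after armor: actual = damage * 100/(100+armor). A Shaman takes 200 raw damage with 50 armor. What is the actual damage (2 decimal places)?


actual = 200 * 100 / (100 + 50)
= 200 * 100 / 150
= 20000 / 150
= 133.33

133.33 damage


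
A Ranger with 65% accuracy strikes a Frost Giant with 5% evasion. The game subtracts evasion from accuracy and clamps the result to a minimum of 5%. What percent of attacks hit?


accuracy - evasion = 65 - 5 = 60
Apply floor: max(60, 5) = 60
Hit chance = 60%

60%


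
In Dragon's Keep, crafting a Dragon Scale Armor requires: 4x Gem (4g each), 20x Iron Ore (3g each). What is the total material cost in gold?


Cost breakdown:
  Gem: 4 * 4 = 16
  Iron Ore: 20 * 3 = 60
Total = 16 + 60 = 76

76 gold


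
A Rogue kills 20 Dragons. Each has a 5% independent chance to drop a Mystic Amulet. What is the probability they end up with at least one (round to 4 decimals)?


P(at least one) = 1 - P(none) = 1 - (1-p)^n
p = 5/100 = 0.05
1 - p = 0.95
(1 - p)^20 = 0.95^20 = 0.358486
P(at least one) = 1 - 0.358486 = 0.6415

0.6415


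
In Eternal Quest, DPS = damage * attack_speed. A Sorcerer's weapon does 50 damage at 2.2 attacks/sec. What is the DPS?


DPS = damage * attack_speed
= 50 * 2.2
= 110.0

110.0 DPS


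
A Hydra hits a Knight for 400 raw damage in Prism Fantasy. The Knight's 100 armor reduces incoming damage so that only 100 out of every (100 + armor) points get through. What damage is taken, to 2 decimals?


actual = 400 * 100 / (100 + 100)
= 400 * 100 / 200
= 40000 / 200
= 200.00

200.00 damage


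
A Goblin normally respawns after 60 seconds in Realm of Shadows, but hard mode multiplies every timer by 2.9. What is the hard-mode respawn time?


Respawn time = base * multiplier
= 60 * 2.9
= 174.0 seconds

174.0 seconds


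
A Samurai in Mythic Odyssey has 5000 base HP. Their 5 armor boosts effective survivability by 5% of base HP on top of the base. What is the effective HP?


EHP = 5000 * (1 + 5/100)
= 5000 * (1 + 0.05)
= 5000 * 1.05
= 5250.0

5250.0 EHP


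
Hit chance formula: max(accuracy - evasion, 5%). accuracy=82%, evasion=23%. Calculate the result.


accuracy - evasion = 82 - 23 = 59
Apply floor: max(59, 5) = 59
Hit chance = 59%

59%


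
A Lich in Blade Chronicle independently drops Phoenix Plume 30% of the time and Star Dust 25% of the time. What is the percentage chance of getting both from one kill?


For independent events, P(both) = P(A) * P(B)
= 30% * 25%
= 750 / 100 %
= 7.5%

7.5%


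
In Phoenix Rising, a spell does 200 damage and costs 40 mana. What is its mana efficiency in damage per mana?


Efficiency = damage / mana
= 200 / 40
= 5.00

5.00 dmg/mana


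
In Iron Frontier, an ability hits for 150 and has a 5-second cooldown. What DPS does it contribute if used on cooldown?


DPS = damage / cooldown
= 150 / 5
= 30.00

30.00 DPS


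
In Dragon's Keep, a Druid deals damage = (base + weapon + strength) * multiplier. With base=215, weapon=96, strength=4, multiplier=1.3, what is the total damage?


Sum base + weapon + str = 215 + 96 + 4 = 315
Multiply by 1.3:
315 * 1.3 = 409.5

409.5 damage
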